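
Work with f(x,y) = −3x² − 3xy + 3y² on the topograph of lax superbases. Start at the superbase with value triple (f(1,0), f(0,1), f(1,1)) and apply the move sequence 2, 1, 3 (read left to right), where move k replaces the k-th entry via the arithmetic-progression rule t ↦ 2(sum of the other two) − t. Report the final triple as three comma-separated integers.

start (-3,3,-3) = (f(1,0),f(0,1),f(1,1))
replace slot 2: 2·((-3)+(-3)) − 3 = -15 → (-3,-15,-3)
replace slot 1: 2·((-15)+(-3)) − (-3) = -33 → (-33,-15,-3)
replace slot 3: 2·((-33)+(-15)) − (-3) = -93 → (-33,-15,-93)

-33,-15,-93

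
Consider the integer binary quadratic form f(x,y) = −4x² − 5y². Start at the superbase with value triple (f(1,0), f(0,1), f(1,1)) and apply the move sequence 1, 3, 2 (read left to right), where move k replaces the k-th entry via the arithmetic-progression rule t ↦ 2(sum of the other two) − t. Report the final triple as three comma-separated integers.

start (-4,-5,-9) = (f(1,0),f(0,1),f(1,1))
replace slot 1: 2·((-5)+(-9)) − (-4) = -24 → (-24,-5,-9)
replace slot 3: 2·((-24)+(-5)) − (-9) = -49 → (-24,-5,-49)
replace slot 2: 2·((-24)+(-49)) − (-5) = -141 → (-24,-141,-49)

-24,-141,-49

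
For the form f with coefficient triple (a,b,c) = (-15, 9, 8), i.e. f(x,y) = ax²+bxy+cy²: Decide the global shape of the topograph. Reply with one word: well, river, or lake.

D = b²−4ac = 9² − 4·(-15)·8 = 561
D > 0 non-square ⇒ indefinite ⇒ periodic river

river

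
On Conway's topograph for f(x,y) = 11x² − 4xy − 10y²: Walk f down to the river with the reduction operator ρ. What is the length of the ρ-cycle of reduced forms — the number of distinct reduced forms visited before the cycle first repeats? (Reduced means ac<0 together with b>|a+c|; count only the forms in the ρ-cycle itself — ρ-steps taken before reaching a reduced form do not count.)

D = 456, ⌊√D⌋ = 21
descent: ρ → (-10,4,11)  [lands on river]
river: ρ → (11,18,-3)
river: ρ → (-3,18,11)
river: ρ → (11,4,-10)
river: ρ → (-10,16,5)
river: ρ → (5,14,-13)
river: ρ → (-13,12,6)
river: ρ → (6,12,-13)
river: ρ → (-13,14,5)
river: ρ → (5,16,-10)
ρ-cycle length = 10 (tail of 1 descent step not counted)

10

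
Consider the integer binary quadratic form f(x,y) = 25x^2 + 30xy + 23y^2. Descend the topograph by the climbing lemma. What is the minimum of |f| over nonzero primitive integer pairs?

translate: b→-20 (≡30 mod 50), so (25,30,23)→(25,-20,18)
flip: (25,-20,18)→(18,20,25)
translate: b→-16 (≡20 mod 36), so (18,20,25)→(18,-16,23)
reduced (well bottom): (18,-16,23) with a≤c, −a<b≤a
well minimum = a = 18

18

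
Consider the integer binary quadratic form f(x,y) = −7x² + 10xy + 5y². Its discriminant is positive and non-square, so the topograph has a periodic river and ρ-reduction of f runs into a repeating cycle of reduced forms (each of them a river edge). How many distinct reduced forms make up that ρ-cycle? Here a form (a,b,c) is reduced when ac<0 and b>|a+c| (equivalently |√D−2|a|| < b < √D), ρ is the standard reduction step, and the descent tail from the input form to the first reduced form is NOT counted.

D = 240, ⌊√D⌋ = 15
river: ρ → (5,10,-7)
river: ρ → (-7,4,8)
river: ρ → (8,12,-3)
river: ρ → (-3,12,8)
river: ρ → (8,4,-7)
river: ρ → (-7,10,5)
ρ-cycle length = 6 (tail of 0 descent steps not counted)

6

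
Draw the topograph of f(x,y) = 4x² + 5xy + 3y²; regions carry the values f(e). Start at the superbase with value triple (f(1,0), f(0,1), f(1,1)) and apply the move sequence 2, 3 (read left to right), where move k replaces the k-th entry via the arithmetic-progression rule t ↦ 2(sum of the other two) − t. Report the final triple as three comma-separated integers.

start (4,3,12) = (f(1,0),f(0,1),f(1,1))
replace slot 2: 2·(4+12) − 3 = 29 → (4,29,12)
replace slot 3: 2·(4+29) − 12 = 54 → (4,29,54)

4,29,54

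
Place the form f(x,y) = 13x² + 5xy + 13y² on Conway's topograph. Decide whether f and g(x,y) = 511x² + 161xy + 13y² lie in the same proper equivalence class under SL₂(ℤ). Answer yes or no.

D₁ = -651, D₂ = -651
f: reduced (well bottom): (13,5,13) with a≤c, −a<b≤a
g: flip: (511,161,13)→(13,-161,511)
g: translate: b→-5 (≡-161 mod 26), so (13,-161,511)→(13,-5,13)
g: flip: (13,-5,13)→(13,5,13)
g: reduced (well bottom): (13,5,13) with a≤c, −a<b≤a
reduced forms (13, 5, 13) vs (13, 5, 13) ⇒ equivalent

yes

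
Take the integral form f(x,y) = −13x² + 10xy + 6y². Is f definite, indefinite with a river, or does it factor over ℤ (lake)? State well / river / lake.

D = b²−4ac = 10² − 4·(-13)·6 = 412
D > 0 non-square ⇒ indefinite ⇒ periodic river

river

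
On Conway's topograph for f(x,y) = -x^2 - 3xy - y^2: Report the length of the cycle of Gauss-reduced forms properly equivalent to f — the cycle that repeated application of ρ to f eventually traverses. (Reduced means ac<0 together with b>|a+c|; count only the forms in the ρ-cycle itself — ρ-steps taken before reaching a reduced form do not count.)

D = 5, ⌊√D⌋ = 2
descent: ρ → (-1,1,1)  [lands on river]
river: ρ → (1,1,-1)
ρ-cycle length = 2 (tail of 1 descent step not counted)

2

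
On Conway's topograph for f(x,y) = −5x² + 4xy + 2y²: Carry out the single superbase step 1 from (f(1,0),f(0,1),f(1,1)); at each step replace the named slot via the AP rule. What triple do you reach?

start (-5,2,1) = (f(1,0),f(0,1),f(1,1))
replace slot 1: 2·(2+1) − (-5) = 11 → (11,2,1)

11,2,1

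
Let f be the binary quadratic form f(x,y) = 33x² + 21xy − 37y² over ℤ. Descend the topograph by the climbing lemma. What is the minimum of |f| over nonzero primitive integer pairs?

river: ρ → (-37,53,17)
river: ρ → (17,49,-43)
river: ρ → (-43,37,23)
river: ρ → (23,55,-25)
river: ρ → (-25,45,33)
river: ρ → (33,21,-37)
closes: descent 0, river 6
min |a| on river = 17

17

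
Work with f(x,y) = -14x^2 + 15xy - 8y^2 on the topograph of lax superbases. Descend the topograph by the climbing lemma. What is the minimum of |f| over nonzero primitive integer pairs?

translate: b→13 (≡-15 mod 28), so (14,-15,8)→(14,13,7)
flip: (14,13,7)→(7,-13,14)
translate: b→1 (≡-13 mod 14), so (7,-13,14)→(7,1,8)
reduced (well bottom): (7,1,8) with a≤c, −a<b≤a
well minimum |f| = |-7| = 7 (negative-definite)

7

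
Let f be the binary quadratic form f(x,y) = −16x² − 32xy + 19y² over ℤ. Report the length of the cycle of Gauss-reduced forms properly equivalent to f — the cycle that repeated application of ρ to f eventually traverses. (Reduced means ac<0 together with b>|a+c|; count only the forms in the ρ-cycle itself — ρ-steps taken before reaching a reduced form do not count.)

D = 2240, ⌊√D⌋ = 47
descent: ρ → (19,32,-16)  [lands on river]
river: ρ → (-16,32,19)
river: ρ → (19,44,-4)
river: ρ → (-4,44,19)
ρ-cycle length = 4 (tail of 1 descent step not counted)

4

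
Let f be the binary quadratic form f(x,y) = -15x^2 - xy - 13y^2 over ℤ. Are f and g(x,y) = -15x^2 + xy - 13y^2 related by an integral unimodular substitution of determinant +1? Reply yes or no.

D₁ = -779, D₂ = -779
f is negative-definite; reduce −f:
−f: flip: (15,1,13)→(13,-1,15)
−f: reduced (well bottom): (13,-1,15) with a≤c, −a<b≤a
flip sign back: reduced form of f is (-13,1,-15)
g is negative-definite; reduce −g:
−g: flip: (15,-1,13)→(13,1,15)
−g: reduced (well bottom): (13,1,15) with a≤c, −a<b≤a
flip sign back: reduced form of g is (-13,-1,-15)
reduced forms (-13, 1, -15) vs (-13, -1, -15) ⇒ inequivalent

no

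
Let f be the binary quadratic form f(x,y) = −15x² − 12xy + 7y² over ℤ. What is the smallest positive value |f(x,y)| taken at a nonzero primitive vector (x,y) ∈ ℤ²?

descent: ρ → (7,12,-15)  [lands on river]
river: ρ → (-15,18,4)
river: ρ → (4,22,-5)
river: ρ → (-5,18,12)
river: ρ → (12,6,-11)
river: ρ → (-11,16,7)
closes: descent 1, river 6
min |a| on river = 4

4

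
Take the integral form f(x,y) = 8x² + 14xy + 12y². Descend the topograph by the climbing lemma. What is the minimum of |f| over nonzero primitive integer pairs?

translate: b→-2 (≡14 mod 16), so (8,14,12)→(8,-2,6)
flip: (8,-2,6)→(6,2,8)
reduced (well bottom): (6,2,8) with a≤c, −a<b≤a
well minimum = a = 6

6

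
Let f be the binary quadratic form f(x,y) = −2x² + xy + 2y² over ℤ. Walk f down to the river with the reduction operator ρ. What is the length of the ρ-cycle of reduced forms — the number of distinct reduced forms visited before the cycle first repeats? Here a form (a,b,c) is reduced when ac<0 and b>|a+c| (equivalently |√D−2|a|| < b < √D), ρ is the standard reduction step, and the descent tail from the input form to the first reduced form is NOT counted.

D = 17, ⌊√D⌋ = 4
river: ρ → (2,3,-1)
river: ρ → (-1,3,2)
river: ρ → (2,1,-2)
river: ρ → (-2,3,1)
river: ρ → (1,3,-2)
river: ρ → (-2,1,2)
ρ-cycle length = 6 (tail of 0 descent steps not counted)

6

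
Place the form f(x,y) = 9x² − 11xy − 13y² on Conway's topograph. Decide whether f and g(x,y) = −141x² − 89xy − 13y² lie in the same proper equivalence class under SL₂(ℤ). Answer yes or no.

D₁ = 589, D₂ = 589
river cycle of f (length 16): (-13, 11, 9), (9, 7, -15), (-15, 23, 1), (1, 23, -15), (-15, 7, 9), (9, 11, -13), (-13, 15, 7), (7, 13, -15), (-15, 17, 5), (5, 23, -3), … (6 more)
river cycle of g (length 16): (-13, 11, 9), (9, 7, -15), (-15, 23, 1), (1, 23, -15), (-15, 7, 9), (9, 11, -13), (-13, 15, 7), (7, 13, -15), (-15, 17, 5), (5, 23, -3), … (6 more)
cycles coincide ⇒ equivalent

yes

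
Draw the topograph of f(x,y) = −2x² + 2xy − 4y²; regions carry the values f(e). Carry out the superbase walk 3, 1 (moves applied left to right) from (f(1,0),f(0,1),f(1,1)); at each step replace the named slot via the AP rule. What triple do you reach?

start (-2,-4,-4) = (f(1,0),f(0,1),f(1,1))
replace slot 3: 2·((-2)+(-4)) − (-4) = -8 → (-2,-4,-8)
replace slot 1: 2·((-4)+(-8)) − (-2) = -22 → (-22,-4,-8)

-22,-4,-8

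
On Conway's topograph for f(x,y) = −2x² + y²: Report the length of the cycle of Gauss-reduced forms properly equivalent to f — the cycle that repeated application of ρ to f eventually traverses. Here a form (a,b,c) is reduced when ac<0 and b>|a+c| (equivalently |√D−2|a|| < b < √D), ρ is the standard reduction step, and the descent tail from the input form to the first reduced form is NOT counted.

D = 8, ⌊√D⌋ = 2
descent: ρ → (1,2,-1)  [lands on river]
river: ρ → (-1,2,1)
ρ-cycle length = 2 (tail of 1 descent step not counted)

2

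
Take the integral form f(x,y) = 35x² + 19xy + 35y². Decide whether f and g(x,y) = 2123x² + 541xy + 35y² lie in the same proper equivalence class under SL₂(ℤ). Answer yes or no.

D₁ = -4539, D₂ = -4539
f: reduced (well bottom): (35,19,35) with a≤c, −a<b≤a
g: flip: (2123,541,35)→(35,-541,2123)
g: translate: b→19 (≡-541 mod 70), so (35,-541,2123)→(35,19,35)
g: reduced (well bottom): (35,19,35) with a≤c, −a<b≤a
reduced forms (35, 19, 35) vs (35, 19, 35) ⇒ equivalent

yes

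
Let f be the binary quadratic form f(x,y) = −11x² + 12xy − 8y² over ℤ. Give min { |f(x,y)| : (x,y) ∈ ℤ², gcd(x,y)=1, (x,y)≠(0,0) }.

translate: b→10 (≡-12 mod 22), so (11,-12,8)→(11,10,7)
flip: (11,10,7)→(7,-10,11)
translate: b→4 (≡-10 mod 14), so (7,-10,11)→(7,4,8)
reduced (well bottom): (7,4,8) with a≤c, −a<b≤a
well minimum |f| = |-7| = 7 (negative-definite)

7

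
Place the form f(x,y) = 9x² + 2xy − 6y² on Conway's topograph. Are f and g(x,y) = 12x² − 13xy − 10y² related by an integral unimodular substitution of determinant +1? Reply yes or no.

D₁ = 220, D₂ = 649
discriminants differ ⇒ not SL₂(ℤ)-equivalent

no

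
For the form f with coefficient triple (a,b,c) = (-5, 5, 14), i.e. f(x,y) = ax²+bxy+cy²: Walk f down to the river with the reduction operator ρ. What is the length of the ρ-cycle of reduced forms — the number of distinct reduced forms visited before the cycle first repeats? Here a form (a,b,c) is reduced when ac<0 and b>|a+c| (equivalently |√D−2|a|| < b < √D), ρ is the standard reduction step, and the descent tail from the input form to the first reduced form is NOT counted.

D = 305, ⌊√D⌋ = 17
descent: ρ → (14,-5,-5)
descent: ρ → (-5,15,4)  [lands on river]
river: ρ → (4,17,-1)
river: ρ → (-1,17,4)
river: ρ → (4,15,-5)
ρ-cycle length = 4 (tail of 2 descent steps not counted)

4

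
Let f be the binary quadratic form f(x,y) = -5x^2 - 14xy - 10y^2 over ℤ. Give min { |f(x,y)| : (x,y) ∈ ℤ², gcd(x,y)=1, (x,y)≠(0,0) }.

translate: b→4 (≡14 mod 10), so (5,14,10)→(5,4,1)
flip: (5,4,1)→(1,-4,5)
translate: b→0 (≡-4 mod 2), so (1,-4,5)→(1,0,1)
reduced (well bottom): (1,0,1) with a≤c, −a<b≤a
well minimum |f| = |-1| = 1 (negative-definite)

1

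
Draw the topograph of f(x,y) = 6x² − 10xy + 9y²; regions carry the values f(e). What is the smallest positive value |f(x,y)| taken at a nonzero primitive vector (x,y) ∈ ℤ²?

translate: b→2 (≡-10 mod 12), so (6,-10,9)→(6,2,5)
flip: (6,2,5)→(5,-2,6)
reduced (well bottom): (5,-2,6) with a≤c, −a<b≤a
well minimum = a = 5

5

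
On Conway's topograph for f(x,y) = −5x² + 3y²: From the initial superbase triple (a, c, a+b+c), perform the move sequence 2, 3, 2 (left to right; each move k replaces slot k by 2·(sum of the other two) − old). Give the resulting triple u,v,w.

start (-5,3,-2) = (f(1,0),f(0,1),f(1,1))
replace slot 2: 2·((-5)+(-2)) − 3 = -17 → (-5,-17,-2)
replace slot 3: 2·((-5)+(-17)) − (-2) = -42 → (-5,-17,-42)
replace slot 2: 2·((-5)+(-42)) − (-17) = -77 → (-5,-77,-42)

-5,-77,-42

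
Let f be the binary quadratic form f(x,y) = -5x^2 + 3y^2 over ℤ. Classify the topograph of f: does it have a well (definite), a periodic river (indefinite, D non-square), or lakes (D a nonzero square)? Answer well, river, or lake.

D = b²−4ac = 0² − 4·(-5)·3 = 60
D > 0 non-square ⇒ indefinite ⇒ periodic river

river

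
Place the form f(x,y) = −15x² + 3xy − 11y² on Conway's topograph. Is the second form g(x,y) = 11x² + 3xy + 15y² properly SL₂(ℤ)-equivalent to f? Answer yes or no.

D₁ = -651, D₂ = -651
f is negative-definite; reduce −f:
−f: flip: (15,-3,11)→(11,3,15)
−f: reduced (well bottom): (11,3,15) with a≤c, −a<b≤a
flip sign back: reduced form of f is (-11,-3,-15)
g: reduced (well bottom): (11,3,15) with a≤c, −a<b≤a
reduced forms (-11, -3, -15) vs (11, 3, 15) ⇒ inequivalent

no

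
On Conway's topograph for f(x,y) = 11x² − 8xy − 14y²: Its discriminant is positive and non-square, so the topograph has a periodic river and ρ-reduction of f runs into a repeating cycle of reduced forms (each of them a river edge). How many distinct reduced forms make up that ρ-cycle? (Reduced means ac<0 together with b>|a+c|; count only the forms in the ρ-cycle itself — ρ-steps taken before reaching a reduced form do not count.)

D = 680, ⌊√D⌋ = 26
descent: ρ → (-14,8,11)  [lands on river]
river: ρ → (11,14,-11)
river: ρ → (-11,8,14)
river: ρ → (14,20,-5)
river: ρ → (-5,20,14)
river: ρ → (14,8,-11)
river: ρ → (-11,14,11)
river: ρ → (11,8,-14)
river: ρ → (-14,20,5)
river: ρ → (5,20,-14)
ρ-cycle length = 10 (tail of 1 descent step not counted)

10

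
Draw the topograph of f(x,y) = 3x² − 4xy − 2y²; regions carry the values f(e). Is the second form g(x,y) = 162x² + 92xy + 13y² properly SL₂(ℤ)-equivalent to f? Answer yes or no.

D₁ = 40, D₂ = 40
river cycle of f (length 6): (-2, 4, 3), (3, 2, -3), (-3, 4, 2), (2, 4, -3), (-3, 2, 3), (3, 4, -2)
river cycle of g (length 6): (2, 4, -3), (-3, 2, 3), (3, 4, -2), (-2, 4, 3), (3, 2, -3), (-3, 4, 2)
cycles coincide ⇒ equivalent

yes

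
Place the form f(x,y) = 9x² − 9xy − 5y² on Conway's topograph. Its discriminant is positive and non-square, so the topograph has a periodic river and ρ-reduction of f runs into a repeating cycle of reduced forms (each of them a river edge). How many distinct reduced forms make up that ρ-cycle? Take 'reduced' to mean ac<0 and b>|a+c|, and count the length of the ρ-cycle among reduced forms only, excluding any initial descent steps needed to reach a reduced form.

D = 261, ⌊√D⌋ = 16
descent: ρ → (-5,9,9)  [lands on river]
river: ρ → (9,9,-5)
river: ρ → (-5,11,7)
river: ρ → (7,3,-9)
river: ρ → (-9,15,1)
river: ρ → (1,15,-9)
river: ρ → (-9,3,7)
river: ρ → (7,11,-5)
ρ-cycle length = 8 (tail of 1 descent step not counted)

8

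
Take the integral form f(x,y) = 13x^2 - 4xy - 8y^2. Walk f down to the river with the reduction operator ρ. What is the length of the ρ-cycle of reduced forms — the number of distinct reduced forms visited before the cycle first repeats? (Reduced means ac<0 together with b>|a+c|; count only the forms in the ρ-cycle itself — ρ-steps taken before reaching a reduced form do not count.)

D = 432, ⌊√D⌋ = 20
descent: ρ → (-8,20,1)  [lands on river]
river: ρ → (1,20,-8)
river: ρ → (-8,12,9)
river: ρ → (9,6,-11)
river: ρ → (-11,16,4)
river: ρ → (4,16,-11)
river: ρ → (-11,6,9)
river: ρ → (9,12,-8)
ρ-cycle length = 8 (tail of 1 descent step not counted)

8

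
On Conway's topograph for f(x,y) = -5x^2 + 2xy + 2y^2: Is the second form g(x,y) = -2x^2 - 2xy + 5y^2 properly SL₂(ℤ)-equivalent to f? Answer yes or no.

D₁ = 44, D₂ = 44
river cycle of f (length 2): (2, 6, -1), (-1, 6, 2)
river cycle of g (length 2): (-2, 6, 1), (1, 6, -2)
cycles differ ⇒ inequivalent

no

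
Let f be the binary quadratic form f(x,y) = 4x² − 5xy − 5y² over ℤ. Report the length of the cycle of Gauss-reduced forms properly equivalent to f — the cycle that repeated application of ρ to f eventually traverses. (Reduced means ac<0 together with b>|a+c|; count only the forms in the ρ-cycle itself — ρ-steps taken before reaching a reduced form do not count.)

D = 105, ⌊√D⌋ = 10
descent: ρ → (-5,5,4)  [lands on river]
river: ρ → (4,3,-6)
river: ρ → (-6,9,1)
river: ρ → (1,9,-6)
river: ρ → (-6,3,4)
river: ρ → (4,5,-5)
ρ-cycle length = 6 (tail of 1 descent step not counted)

6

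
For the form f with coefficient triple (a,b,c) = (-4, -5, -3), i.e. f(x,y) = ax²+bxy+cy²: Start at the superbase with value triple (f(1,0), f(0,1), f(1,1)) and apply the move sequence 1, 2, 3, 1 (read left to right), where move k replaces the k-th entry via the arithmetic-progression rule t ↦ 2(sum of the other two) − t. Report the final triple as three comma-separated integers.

start (-4,-3,-12) = (f(1,0),f(0,1),f(1,1))
replace slot 1: 2·((-3)+(-12)) − (-4) = -26 → (-26,-3,-12)
replace slot 2: 2·((-26)+(-12)) − (-3) = -73 → (-26,-73,-12)
replace slot 3: 2·((-26)+(-73)) − (-12) = -186 → (-26,-73,-186)
replace slot 1: 2·((-73)+(-186)) − (-26) = -492 → (-492,-73,-186)

-492,-73,-186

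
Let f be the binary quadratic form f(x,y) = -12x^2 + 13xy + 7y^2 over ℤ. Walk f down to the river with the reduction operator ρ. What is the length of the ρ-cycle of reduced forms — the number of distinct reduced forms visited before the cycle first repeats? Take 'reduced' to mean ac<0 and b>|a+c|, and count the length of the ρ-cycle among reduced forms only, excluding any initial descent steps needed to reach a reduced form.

D = 505, ⌊√D⌋ = 22
river: ρ → (7,15,-10)
river: ρ → (-10,5,12)
river: ρ → (12,19,-3)
river: ρ → (-3,17,18)
river: ρ → (18,19,-2)
river: ρ → (-2,21,8)
river: ρ → (8,11,-12)
river: ρ → (-12,13,7)
ρ-cycle length = 8 (tail of 0 descent steps not counted)

8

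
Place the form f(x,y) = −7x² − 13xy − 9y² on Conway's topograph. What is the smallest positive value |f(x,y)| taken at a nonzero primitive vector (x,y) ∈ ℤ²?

translate: b→-1 (≡13 mod 14), so (7,13,9)→(7,-1,3)
flip: (7,-1,3)→(3,1,7)
reduced (well bottom): (3,1,7) with a≤c, −a<b≤a
well minimum |f| = |-3| = 3 (negative-definite)

3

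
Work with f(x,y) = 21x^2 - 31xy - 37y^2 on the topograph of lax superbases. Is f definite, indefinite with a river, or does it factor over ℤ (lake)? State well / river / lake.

D = b²−4ac = (-31)² − 4·21·(-37) = 4069
D > 0 non-square ⇒ indefinite ⇒ periodic river

river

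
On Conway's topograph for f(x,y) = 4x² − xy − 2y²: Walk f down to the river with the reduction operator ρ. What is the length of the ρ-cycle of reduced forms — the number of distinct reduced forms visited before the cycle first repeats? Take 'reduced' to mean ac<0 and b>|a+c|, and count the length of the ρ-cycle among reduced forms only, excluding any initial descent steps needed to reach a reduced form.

D = 33, ⌊√D⌋ = 5
descent: ρ → (-2,5,1)  [lands on river]
river: ρ → (1,5,-2)
river: ρ → (-2,3,3)
river: ρ → (3,3,-2)
ρ-cycle length = 4 (tail of 1 descent step not counted)

4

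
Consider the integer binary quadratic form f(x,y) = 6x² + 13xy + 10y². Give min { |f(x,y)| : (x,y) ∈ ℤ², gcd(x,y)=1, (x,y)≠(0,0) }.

translate: b→1 (≡13 mod 12), so (6,13,10)→(6,1,3)
flip: (6,1,3)→(3,-1,6)
reduced (well bottom): (3,-1,6) with a≤c, −a<b≤a
well minimum = a = 3

3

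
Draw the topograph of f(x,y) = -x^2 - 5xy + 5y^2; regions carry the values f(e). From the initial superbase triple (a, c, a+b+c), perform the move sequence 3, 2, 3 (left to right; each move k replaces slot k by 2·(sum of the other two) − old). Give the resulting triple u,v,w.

start (-1,5,-1) = (f(1,0),f(0,1),f(1,1))
replace slot 3: 2·((-1)+5) − (-1) = 9 → (-1,5,9)
replace slot 2: 2·((-1)+9) − 5 = 11 → (-1,11,9)
replace slot 3: 2·((-1)+11) − 9 = 11 → (-1,11,11)

-1,11,11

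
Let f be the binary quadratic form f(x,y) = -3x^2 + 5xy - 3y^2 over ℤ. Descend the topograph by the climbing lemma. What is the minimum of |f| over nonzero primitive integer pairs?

translate: b→1 (≡-5 mod 6), so (3,-5,3)→(3,1,1)
flip: (3,1,1)→(1,-1,3)
translate: b→1 (≡-1 mod 2), so (1,-1,3)→(1,1,3)
reduced (well bottom): (1,1,3) with a≤c, −a<b≤a
well minimum |f| = |-1| = 1 (negative-definite)

1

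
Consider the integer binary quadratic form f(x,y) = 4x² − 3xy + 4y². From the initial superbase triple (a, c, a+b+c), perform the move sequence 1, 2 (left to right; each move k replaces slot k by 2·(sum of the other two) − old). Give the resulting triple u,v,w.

start (4,4,5) = (f(1,0),f(0,1),f(1,1))
replace slot 1: 2·(4+5) − 4 = 14 → (14,4,5)
replace slot 2: 2·(14+5) − 4 = 34 → (14,34,5)

14,34,5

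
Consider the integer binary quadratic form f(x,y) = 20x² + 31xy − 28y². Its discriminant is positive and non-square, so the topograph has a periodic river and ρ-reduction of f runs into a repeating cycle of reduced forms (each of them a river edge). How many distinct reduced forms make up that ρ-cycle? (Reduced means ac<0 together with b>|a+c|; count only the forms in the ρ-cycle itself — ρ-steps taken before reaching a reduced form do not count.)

D = 3201, ⌊√D⌋ = 56
river: ρ → (-28,25,23)
river: ρ → (23,21,-30)
river: ρ → (-30,39,14)
river: ρ → (14,45,-21)
river: ρ → (-21,39,20)
river: ρ → (20,41,-19)
river: ρ → (-19,35,26)
river: ρ → (26,17,-28)
river: ρ → (-28,39,15)
river: ρ → (15,51,-10)
river: ρ → (-10,49,20)
river: ρ → (20,31,-28)
ρ-cycle length = 12 (tail of 0 descent steps not counted)

12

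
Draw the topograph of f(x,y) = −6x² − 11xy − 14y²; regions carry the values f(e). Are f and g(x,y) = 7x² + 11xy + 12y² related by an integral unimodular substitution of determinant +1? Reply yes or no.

D₁ = -215, D₂ = -215
f is negative-definite; reduce −f:
−f: translate: b→-1 (≡11 mod 12), so (6,11,14)→(6,-1,9)
−f: reduced (well bottom): (6,-1,9) with a≤c, −a<b≤a
flip sign back: reduced form of f is (-6,1,-9)
g: translate: b→-3 (≡11 mod 14), so (7,11,12)→(7,-3,8)
g: reduced (well bottom): (7,-3,8) with a≤c, −a<b≤a
reduced forms (-6, 1, -9) vs (7, -3, 8) ⇒ inequivalent

no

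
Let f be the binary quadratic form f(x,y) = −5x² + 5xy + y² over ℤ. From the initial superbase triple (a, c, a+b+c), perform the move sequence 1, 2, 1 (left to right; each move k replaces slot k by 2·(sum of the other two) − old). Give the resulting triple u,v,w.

start (-5,1,1) = (f(1,0),f(0,1),f(1,1))
replace slot 1: 2·(1+1) − (-5) = 9 → (9,1,1)
replace slot 2: 2·(9+1) − 1 = 19 → (9,19,1)
replace slot 1: 2·(19+1) − 9 = 31 → (31,19,1)

31,19,1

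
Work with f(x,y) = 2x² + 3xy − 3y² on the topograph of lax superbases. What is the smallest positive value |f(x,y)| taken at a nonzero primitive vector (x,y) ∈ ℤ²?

river: ρ → (-3,3,2)
river: ρ → (2,5,-1)
river: ρ → (-1,5,2)
river: ρ → (2,3,-3)
closes: descent 0, river 4
min |a| on river = 1

1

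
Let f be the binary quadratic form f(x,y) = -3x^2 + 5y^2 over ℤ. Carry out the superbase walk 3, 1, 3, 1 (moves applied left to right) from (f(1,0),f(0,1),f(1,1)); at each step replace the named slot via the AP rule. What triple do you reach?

start (-3,5,2) = (f(1,0),f(0,1),f(1,1))
replace slot 3: 2·((-3)+5) − 2 = 2 → (-3,5,2)
replace slot 1: 2·(5+2) − (-3) = 17 → (17,5,2)
replace slot 3: 2·(17+5) − 2 = 42 → (17,5,42)
replace slot 1: 2·(5+42) − 17 = 77 → (77,5,42)

77,5,42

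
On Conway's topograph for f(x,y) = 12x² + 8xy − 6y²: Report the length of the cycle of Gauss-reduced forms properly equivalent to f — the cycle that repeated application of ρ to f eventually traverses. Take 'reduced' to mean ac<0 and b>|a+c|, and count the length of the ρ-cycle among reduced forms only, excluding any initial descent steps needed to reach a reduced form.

D = 352, ⌊√D⌋ = 18
river: ρ → (-6,16,4)
river: ρ → (4,16,-6)
river: ρ → (-6,8,12)
river: ρ → (12,16,-2)
river: ρ → (-2,16,12)
river: ρ → (12,8,-6)
ρ-cycle length = 6 (tail of 0 descent steps not counted)

6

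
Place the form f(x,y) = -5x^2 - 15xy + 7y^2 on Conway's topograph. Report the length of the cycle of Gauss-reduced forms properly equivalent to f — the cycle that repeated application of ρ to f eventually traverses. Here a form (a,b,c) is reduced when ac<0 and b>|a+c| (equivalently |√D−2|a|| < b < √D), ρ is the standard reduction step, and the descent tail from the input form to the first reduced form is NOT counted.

D = 365, ⌊√D⌋ = 19
descent: ρ → (7,15,-5)  [lands on river]
river: ρ → (-5,15,7)
river: ρ → (7,13,-7)
river: ρ → (-7,15,5)
river: ρ → (5,15,-7)
river: ρ → (-7,13,7)
ρ-cycle length = 6 (tail of 1 descent step not counted)

6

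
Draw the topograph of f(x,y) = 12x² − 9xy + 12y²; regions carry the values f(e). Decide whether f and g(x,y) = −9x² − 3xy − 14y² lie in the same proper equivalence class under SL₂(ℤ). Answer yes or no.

D₁ = -495, D₂ = -495
f: flip: (12,-9,12)→(12,9,12)
f: reduced (well bottom): (12,9,12) with a≤c, −a<b≤a
g is negative-definite; reduce −g:
−g: reduced (well bottom): (9,3,14) with a≤c, −a<b≤a
flip sign back: reduced form of g is (-9,-3,-14)
reduced forms (12, 9, 12) vs (-9, -3, -14) ⇒ inequivalent

no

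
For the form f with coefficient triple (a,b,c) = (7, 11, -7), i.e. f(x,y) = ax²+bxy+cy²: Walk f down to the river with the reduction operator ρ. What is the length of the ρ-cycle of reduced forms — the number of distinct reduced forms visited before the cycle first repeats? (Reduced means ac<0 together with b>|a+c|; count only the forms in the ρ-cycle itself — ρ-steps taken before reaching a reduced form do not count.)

D = 317, ⌊√D⌋ = 17
river: ρ → (-7,17,1)
river: ρ → (1,17,-7)
river: ρ → (-7,11,7)
river: ρ → (7,17,-1)
river: ρ → (-1,17,7)
river: ρ → (7,11,-7)
ρ-cycle length = 6 (tail of 0 descent steps not counted)

6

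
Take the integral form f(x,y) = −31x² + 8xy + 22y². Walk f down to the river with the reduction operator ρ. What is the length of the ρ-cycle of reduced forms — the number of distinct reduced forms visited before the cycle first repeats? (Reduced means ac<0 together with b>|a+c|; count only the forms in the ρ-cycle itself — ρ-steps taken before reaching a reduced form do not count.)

D = 2792, ⌊√D⌋ = 52
descent: ρ → (22,36,-17)  [lands on river]
river: ρ → (-17,32,26)
river: ρ → (26,20,-23)
river: ρ → (-23,26,23)
river: ρ → (23,20,-26)
river: ρ → (-26,32,17)
river: ρ → (17,36,-22)
river: ρ → (-22,52,1)
river: ρ → (1,52,-22)
river: ρ → (-22,36,17)
river: ρ → (17,32,-26)
river: ρ → (-26,20,23)
river: ρ → (23,26,-23)
river: ρ → (-23,20,26)
river: ρ → (26,32,-17)
river: ρ → (-17,36,22)
river: ρ → (22,52,-1)
river: ρ → (-1,52,22)
ρ-cycle length = 18 (tail of 1 descent step not counted)

18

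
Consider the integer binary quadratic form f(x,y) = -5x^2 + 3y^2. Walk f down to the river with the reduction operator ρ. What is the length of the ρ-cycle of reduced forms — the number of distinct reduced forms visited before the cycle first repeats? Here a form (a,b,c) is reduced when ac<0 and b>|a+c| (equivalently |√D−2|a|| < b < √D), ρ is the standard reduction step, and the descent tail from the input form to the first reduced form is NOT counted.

D = 60, ⌊√D⌋ = 7
descent: ρ → (3,6,-2)  [lands on river]
river: ρ → (-2,6,3)
ρ-cycle length = 2 (tail of 1 descent step not counted)

2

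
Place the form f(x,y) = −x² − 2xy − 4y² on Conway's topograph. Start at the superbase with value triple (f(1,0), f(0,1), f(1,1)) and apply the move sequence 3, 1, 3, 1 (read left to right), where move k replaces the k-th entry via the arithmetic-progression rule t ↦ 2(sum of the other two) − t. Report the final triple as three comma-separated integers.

start (-1,-4,-7) = (f(1,0),f(0,1),f(1,1))
replace slot 3: 2·((-1)+(-4)) − (-7) = -3 → (-1,-4,-3)
replace slot 1: 2·((-4)+(-3)) − (-1) = -13 → (-13,-4,-3)
replace slot 3: 2·((-13)+(-4)) − (-3) = -31 → (-13,-4,-31)
replace slot 1: 2·((-4)+(-31)) − (-13) = -57 → (-57,-4,-31)

-57,-4,-31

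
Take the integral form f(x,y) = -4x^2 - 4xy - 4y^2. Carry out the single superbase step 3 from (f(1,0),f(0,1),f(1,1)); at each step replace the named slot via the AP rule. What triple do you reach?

start (-4,-4,-12) = (f(1,0),f(0,1),f(1,1))
replace slot 3: 2·((-4)+(-4)) − (-12) = -4 → (-4,-4,-4)

-4,-4,-4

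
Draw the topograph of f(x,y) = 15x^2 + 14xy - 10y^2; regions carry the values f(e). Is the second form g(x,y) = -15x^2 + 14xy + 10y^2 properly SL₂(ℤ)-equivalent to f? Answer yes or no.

D₁ = 796, D₂ = 796
river cycle of f (length 20): (-10, 26, 3), (3, 28, -1), (-1, 28, 3), (3, 26, -10), (-10, 14, 15), (15, 16, -9), (-9, 20, 11), (11, 24, -5), (-5, 26, 6), (6, 22, -13), … (10 more)
river cycle of g (length 20): (10, 26, -3), (-3, 28, 1), (1, 28, -3), (-3, 26, 10), (10, 14, -15), (-15, 16, 9), (9, 20, -11), (-11, 24, 5), (5, 26, -6), (-6, 22, 13), … (10 more)
cycles differ ⇒ inequivalent

no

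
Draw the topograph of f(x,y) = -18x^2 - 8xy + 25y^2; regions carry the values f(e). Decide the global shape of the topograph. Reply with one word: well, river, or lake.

D = b²−4ac = (-8)² − 4·(-18)·25 = 1864
D > 0 non-square ⇒ indefinite ⇒ periodic river

river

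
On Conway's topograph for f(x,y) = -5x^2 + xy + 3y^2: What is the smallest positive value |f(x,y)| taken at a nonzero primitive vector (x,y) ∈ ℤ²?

descent: ρ → (3,5,-3)  [lands on river]
river: ρ → (-3,7,1)
river: ρ → (1,7,-3)
river: ρ → (-3,5,3)
river: ρ → (3,7,-1)
river: ρ → (-1,7,3)
closes: descent 1, river 6
min |a| on river = 1

1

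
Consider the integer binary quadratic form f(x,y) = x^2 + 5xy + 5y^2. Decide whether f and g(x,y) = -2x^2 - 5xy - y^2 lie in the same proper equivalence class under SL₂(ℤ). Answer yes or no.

D₁ = 5, D₂ = 17
discriminants differ ⇒ not SL₂(ℤ)-equivalent

no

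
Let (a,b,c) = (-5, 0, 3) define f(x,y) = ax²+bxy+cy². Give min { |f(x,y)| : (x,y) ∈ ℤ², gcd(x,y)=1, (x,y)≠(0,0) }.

descent: ρ → (3,6,-2)  [lands on river]
river: ρ → (-2,6,3)
closes: descent 1, river 2
min |a| on river = 2

2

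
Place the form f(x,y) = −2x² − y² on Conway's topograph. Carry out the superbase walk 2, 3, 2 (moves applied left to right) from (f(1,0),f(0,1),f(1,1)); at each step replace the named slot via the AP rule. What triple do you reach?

start (-2,-1,-3) = (f(1,0),f(0,1),f(1,1))
replace slot 2: 2·((-2)+(-3)) − (-1) = -9 → (-2,-9,-3)
replace slot 3: 2·((-2)+(-9)) − (-3) = -19 → (-2,-9,-19)
replace slot 2: 2·((-2)+(-19)) − (-9) = -33 → (-2,-33,-19)

-2,-33,-19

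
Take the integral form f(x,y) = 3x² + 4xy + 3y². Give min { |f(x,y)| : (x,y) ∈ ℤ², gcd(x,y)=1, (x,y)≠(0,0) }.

translate: b→-2 (≡4 mod 6), so (3,4,3)→(3,-2,2)
flip: (3,-2,2)→(2,2,3)
reduced (well bottom): (2,2,3) with a≤c, −a<b≤a
well minimum = a = 2

2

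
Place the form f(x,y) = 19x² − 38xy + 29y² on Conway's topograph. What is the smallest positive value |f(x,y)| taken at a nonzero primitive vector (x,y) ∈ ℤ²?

translate: b→0 (≡-38 mod 38), so (19,-38,29)→(19,0,10)
flip: (19,0,10)→(10,0,19)
reduced (well bottom): (10,0,19) with a≤c, −a<b≤a
well minimum = a = 10

10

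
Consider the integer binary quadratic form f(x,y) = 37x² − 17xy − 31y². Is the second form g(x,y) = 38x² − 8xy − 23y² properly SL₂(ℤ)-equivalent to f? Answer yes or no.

D₁ = 4877, D₂ = 3560
discriminants differ ⇒ not SL₂(ℤ)-equivalent

no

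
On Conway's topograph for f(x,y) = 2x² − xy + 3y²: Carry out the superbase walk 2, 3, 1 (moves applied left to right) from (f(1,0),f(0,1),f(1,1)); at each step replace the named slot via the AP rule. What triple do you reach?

start (2,3,4) = (f(1,0),f(0,1),f(1,1))
replace slot 2: 2·(2+4) − 3 = 9 → (2,9,4)
replace slot 3: 2·(2+9) − 4 = 18 → (2,9,18)
replace slot 1: 2·(9+18) − 2 = 52 → (52,9,18)

52,9,18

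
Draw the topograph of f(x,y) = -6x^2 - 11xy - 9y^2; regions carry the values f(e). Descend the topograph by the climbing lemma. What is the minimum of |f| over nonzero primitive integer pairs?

translate: b→-1 (≡11 mod 12), so (6,11,9)→(6,-1,4)
flip: (6,-1,4)→(4,1,6)
reduced (well bottom): (4,1,6) with a≤c, −a<b≤a
well minimum |f| = |-4| = 4 (negative-definite)

4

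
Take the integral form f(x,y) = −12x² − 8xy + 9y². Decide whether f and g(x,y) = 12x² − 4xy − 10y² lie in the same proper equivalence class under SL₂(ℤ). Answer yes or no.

D₁ = 496, D₂ = 496
river cycle of f (length 16): (9, 8, -12), (-12, 16, 5), (5, 14, -15), (-15, 16, 4), (4, 16, -15), (-15, 14, 5), (5, 16, -12), (-12, 8, 9), (9, 10, -11), (-11, 12, 8), … (6 more)
river cycle of g (length 8): (-10, 4, 12), (12, 20, -2), (-2, 20, 12), (12, 4, -10), (-10, 16, 6), (6, 20, -4), (-4, 20, 6), (6, 16, -10)
cycles differ ⇒ inequivalent

no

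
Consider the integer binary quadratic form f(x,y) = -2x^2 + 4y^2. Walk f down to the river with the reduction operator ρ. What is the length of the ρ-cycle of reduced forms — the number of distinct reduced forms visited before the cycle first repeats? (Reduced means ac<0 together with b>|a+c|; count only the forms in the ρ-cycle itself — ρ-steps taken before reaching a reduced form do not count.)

D = 32, ⌊√D⌋ = 5
descent: ρ → (4,0,-2)
descent: ρ → (-2,4,2)  [lands on river]
river: ρ → (2,4,-2)
ρ-cycle length = 2 (tail of 2 descent steps not counted)

2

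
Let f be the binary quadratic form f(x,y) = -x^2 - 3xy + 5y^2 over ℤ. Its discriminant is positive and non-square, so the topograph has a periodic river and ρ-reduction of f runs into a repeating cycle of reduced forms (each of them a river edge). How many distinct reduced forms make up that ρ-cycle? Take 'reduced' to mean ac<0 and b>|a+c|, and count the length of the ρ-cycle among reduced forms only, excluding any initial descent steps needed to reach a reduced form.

D = 29, ⌊√D⌋ = 5
descent: ρ → (5,3,-1)
descent: ρ → (-1,5,1)  [lands on river]
river: ρ → (1,5,-1)
ρ-cycle length = 2 (tail of 2 descent steps not counted)

2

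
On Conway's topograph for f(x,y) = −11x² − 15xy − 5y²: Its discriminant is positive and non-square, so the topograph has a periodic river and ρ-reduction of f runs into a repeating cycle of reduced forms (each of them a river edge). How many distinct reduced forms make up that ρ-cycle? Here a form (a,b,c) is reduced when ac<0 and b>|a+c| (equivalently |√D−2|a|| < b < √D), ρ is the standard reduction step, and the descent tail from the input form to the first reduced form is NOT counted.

D = 5, ⌊√D⌋ = 2
descent: ρ → (-5,5,-1)
descent: ρ → (-1,1,1)  [lands on river]
river: ρ → (1,1,-1)
ρ-cycle length = 2 (tail of 2 descent steps not counted)

2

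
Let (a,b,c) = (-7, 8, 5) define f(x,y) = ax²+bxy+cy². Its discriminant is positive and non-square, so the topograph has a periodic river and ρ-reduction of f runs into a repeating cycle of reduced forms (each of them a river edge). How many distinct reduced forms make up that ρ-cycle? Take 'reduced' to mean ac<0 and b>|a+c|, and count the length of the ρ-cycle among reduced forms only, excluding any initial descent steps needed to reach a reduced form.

D = 204, ⌊√D⌋ = 14
river: ρ → (5,12,-3)
river: ρ → (-3,12,5)
river: ρ → (5,8,-7)
river: ρ → (-7,6,6)
river: ρ → (6,6,-7)
river: ρ → (-7,8,5)
ρ-cycle length = 6 (tail of 0 descent steps not counted)

6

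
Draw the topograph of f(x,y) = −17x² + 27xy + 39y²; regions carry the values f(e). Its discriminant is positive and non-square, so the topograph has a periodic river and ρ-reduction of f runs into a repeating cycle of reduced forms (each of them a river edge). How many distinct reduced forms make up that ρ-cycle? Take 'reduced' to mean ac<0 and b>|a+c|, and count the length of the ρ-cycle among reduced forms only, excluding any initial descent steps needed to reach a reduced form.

D = 3381, ⌊√D⌋ = 58
river: ρ → (39,51,-5)
river: ρ → (-5,49,49)
river: ρ → (49,49,-5)
river: ρ → (-5,51,39)
river: ρ → (39,27,-17)
river: ρ → (-17,41,25)
river: ρ → (25,9,-33)
river: ρ → (-33,57,1)
river: ρ → (1,57,-33)
river: ρ → (-33,9,25)
river: ρ → (25,41,-17)
river: ρ → (-17,27,39)
ρ-cycle length = 12 (tail of 0 descent steps not counted)

12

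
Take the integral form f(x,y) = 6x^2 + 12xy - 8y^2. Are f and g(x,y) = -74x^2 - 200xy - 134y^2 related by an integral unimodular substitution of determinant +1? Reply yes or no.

D₁ = 336, D₂ = 336
river cycle of f (length 6): (-8, 4, 10), (10, 16, -2), (-2, 16, 10), (10, 4, -8), (-8, 12, 6), (6, 12, -8)
river cycle of g (length 6): (-8, 4, 10), (10, 16, -2), (-2, 16, 10), (10, 4, -8), (-8, 12, 6), (6, 12, -8)
cycles coincide ⇒ equivalent

yes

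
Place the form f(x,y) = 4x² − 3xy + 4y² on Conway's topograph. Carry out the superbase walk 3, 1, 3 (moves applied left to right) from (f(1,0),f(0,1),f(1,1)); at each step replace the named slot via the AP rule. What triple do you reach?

start (4,4,5) = (f(1,0),f(0,1),f(1,1))
replace slot 3: 2·(4+4) − 5 = 11 → (4,4,11)
replace slot 1: 2·(4+11) − 4 = 26 → (26,4,11)
replace slot 3: 2·(26+4) − 11 = 49 → (26,4,49)

26,4,49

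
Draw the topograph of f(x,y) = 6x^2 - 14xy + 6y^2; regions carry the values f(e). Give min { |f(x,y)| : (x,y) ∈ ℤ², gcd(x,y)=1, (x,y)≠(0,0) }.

descent: ρ → (6,2,-2)
descent: ρ → (-2,6,2)  [lands on river]
river: ρ → (2,6,-2)
closes: descent 2, river 2
min |a| on river = 2

2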